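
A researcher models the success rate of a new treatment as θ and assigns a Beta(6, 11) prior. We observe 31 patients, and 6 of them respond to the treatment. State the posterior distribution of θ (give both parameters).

Observing 6 successes and 25 failures updates Beta(6, 11) by adding the success and failure counts to the two shape parameters: α = 6+6 = 12, β = 11+25 = 36.

Posterior: Beta(12, 36)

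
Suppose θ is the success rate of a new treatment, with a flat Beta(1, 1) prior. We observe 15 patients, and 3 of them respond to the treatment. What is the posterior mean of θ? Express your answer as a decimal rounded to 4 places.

The binomial likelihood is conjugate to the Beta prior: with 3 successes and 12 failures, the posterior is Beta(1+3, 1+12) = Beta(4, 13).
Posterior mean = α/(α+β) = 4/17 = 0.2353.

Posterior mean ≈ 0.2353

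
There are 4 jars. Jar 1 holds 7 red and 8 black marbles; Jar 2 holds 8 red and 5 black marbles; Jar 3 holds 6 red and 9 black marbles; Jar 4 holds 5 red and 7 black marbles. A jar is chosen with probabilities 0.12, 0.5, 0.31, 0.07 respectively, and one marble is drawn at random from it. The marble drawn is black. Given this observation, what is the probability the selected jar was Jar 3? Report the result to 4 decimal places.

Posterior probability ≈ 0.3850

Tabulate prior·likelihood by source: [1] prior 0.12, lik 0.5333, product 0.06400; [2] prior 0.5, lik 0.3846, product 0.1923; [3] prior 0.31, lik 0.6, product 0.1860; [4] prior 0.07, lik 0.5833, product 0.04083.
Normalizing constant = 0.48314; the posterior for Jar 3 is its product over the sum, 0.1860/0.48314 = 0.3850.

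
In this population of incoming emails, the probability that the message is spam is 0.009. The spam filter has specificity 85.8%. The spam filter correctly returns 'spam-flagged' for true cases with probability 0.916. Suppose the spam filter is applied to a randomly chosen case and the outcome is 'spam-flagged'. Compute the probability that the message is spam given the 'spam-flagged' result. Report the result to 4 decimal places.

Let H be the event that the message is spam. P(H) = 0.009, so P(¬H) = 0.991. With E the 'spam-flagged' result, P(E|H) = 0.916 and P(E|¬H) = 0.142.
P(E) = 0.916·0.009 + 0.142·0.991 = 0.0082440 + 0.14072 = 0.14897.
By Bayes' theorem, P(H|E) = 0.0082440 / 0.14897 = 0.0553.

P(H | E) ≈ 0.0553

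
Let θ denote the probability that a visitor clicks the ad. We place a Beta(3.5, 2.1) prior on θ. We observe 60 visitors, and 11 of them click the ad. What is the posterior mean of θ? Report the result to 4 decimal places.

Observing 11 successes and 49 failures updates Beta(3.5, 2.1) by adding the success and failure counts to the two shape parameters: α = 3.5+11 = 14.5, β = 2.1+49 = 51.1.
Posterior mean = α/(α+β) = 14.5/65.6 = 0.2210.

Posterior mean ≈ 0.2210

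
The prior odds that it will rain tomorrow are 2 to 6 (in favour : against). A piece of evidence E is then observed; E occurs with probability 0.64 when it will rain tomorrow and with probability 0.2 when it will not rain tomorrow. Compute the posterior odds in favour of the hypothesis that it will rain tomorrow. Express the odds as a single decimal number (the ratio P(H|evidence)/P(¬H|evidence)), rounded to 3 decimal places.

Prior odds = 2/6 = 0.33333. In log-odds, ln(0.33333) = -1.0986.
Add log likelihood ratio: ln(3.2000) = 1.1632.
Posterior log-odds = 0.064539, so posterior odds = exp(0.064539) = 1.0667.

Posterior odds ≈ 1.067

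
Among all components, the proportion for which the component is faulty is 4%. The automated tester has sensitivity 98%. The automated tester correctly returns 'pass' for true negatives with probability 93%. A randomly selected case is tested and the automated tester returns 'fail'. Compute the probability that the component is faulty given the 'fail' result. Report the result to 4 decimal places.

Let H be the event that the component is faulty. P(H) = 0.04, so P(¬H) = 0.96. With E the 'fail' result, P(E|H) = 0.98 and P(E|¬H) = 0.07.
P(E) = 0.98·0.04 + 0.07·0.96 = 0.039200 + 0.067200 = 0.10640.
By Bayes' theorem, P(H|E) = 0.039200 / 0.10640 = 0.3684.

P(H | E) ≈ 0.3684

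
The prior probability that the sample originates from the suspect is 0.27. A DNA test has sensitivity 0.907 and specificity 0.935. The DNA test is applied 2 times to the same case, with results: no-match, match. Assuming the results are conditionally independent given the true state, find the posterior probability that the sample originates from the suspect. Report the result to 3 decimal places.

With H the event that the sample originates from the suspect, the joint likelihood of the observed sequence is P(data|H) = 0.093·0.907 = 0.084351 and P(data|¬H) = 0.935·0.065 = 0.060775.
Bayes: P(H|data) = 0.27·0.084351 / (0.27·0.084351 + 0.73·0.060775) = 0.022775/0.067141 = 0.3392.

Posterior P(H) ≈ 0.339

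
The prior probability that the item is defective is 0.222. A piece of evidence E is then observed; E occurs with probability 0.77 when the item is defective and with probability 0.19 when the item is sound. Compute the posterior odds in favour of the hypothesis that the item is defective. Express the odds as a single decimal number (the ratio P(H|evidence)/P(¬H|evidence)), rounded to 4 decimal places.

Prior odds = 0.222/(1−0.222) = 0.28535.
Likelihood ratio for E = 0.77/0.19 = 4.0526.
Posterior odds = prior odds × LR = 1.1564.

Posterior odds ≈ 1.1564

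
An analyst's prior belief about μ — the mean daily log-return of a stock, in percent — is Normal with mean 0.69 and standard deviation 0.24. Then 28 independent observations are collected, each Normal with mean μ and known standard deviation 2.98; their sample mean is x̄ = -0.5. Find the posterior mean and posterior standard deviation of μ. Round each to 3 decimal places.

Prior precision 1/τ₀² = 1/0.24² = 17.3611; data precision n/σ² = 28/2.98² = 3.15301.
Posterior precision = 17.3611 + 3.15301 = 20.5141, giving posterior SD = 1/√20.5141 = 0.221.
Posterior mean = (17.3611·0.69 + 3.15301·-0.5) / 20.5141 = 0.507.

Posterior mean ≈ 0.507; posterior SD ≈ 0.221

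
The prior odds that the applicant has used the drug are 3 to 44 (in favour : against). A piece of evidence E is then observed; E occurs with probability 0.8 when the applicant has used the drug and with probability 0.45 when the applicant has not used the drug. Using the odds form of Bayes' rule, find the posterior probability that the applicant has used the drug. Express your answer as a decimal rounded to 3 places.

Posterior probability ≈ 0.108

Prior odds = 3/44 = 0.068182. In log-odds, ln(0.068182) = -2.6856.
Add log likelihood ratio: ln(1.7778) = 0.57536.
Posterior log-odds = -2.1102, so posterior odds = exp(-2.1102) = 0.12121. Converting, P(H|E) = 0.12121/1.1212 = 0.108.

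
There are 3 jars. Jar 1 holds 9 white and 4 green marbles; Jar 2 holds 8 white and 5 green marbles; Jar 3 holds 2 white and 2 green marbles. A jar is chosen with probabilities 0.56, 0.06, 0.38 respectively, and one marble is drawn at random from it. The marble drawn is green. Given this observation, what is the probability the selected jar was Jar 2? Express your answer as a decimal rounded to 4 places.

Posterior probability ≈ 0.0599

Tabulate prior·likelihood by source: [1] prior 0.56, lik 0.3077, product 0.1723; [2] prior 0.06, lik 0.3846, product 0.02308; [3] prior 0.38, lik 0.5, product 0.1900.
Normalizing constant = 0.38538; the posterior for Jar 2 is its product over the sum, 0.02308/0.38538 = 0.0599.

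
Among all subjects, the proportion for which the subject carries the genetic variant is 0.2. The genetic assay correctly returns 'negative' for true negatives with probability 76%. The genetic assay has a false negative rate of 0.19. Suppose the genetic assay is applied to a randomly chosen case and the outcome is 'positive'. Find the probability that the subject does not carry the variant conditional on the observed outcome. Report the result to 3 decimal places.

P(¬H | E) ≈ 0.542

Write H for 'the subject carries the genetic variant'. Prior odds H:¬H = 0.2/0.8 = 0.25000. For the 'positive' outcome, the likelihood ratio is 0.81/0.24 = 3.3750.
Posterior odds = 0.25000 × 3.3750 = 0.84375, so P(H|E) = 0.84375/(1+0.84375) = 0.458. Then P(¬H|E) = 1 − 0.458 = 0.542.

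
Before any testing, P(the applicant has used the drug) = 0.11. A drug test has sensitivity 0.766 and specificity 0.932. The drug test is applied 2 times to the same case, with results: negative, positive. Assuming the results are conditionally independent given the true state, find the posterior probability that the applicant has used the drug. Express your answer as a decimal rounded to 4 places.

Let H be the event that the applicant has used the drug; start with P(H) = 0.11. P('positive'|H) = 0.766, P('positive'|¬H) = 0.068.
Update on result 1 ('negative'): P(H) ← 0.234·0.1100 / (0.234·0.1100 + 0.932·0.8900) = 0.025740/0.85522 = 0.0301.
Update on result 2 ('positive'): P(H) ← 0.766·0.0301 / (0.766·0.0301 + 0.068·0.9699) = 0.023055/0.089008 = 0.2590.

Posterior P(H) ≈ 0.2590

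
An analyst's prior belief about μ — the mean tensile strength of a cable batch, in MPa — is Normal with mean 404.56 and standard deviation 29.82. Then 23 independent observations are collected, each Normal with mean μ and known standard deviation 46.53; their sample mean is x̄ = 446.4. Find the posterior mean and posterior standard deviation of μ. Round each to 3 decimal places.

Prior precision 1/τ₀² = 1/29.82² = 0.00112457; data precision n/σ² = 23/46.53² = 0.0106234.
Posterior precision = 0.00112457 + 0.0106234 = 0.0117479, giving posterior SD = 1/√0.0117479 = 9.226.
Posterior mean = (0.00112457·404.56 + 0.0106234·446.4) / 0.0117479 = 442.395.

Posterior mean ≈ 442.395; posterior SD ≈ 9.226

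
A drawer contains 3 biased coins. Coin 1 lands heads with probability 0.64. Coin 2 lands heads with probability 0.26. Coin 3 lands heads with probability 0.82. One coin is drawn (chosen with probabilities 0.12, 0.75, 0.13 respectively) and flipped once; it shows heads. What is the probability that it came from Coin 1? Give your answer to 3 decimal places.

P(heads|C1) = 0.64; P(heads|C2) = 0.26; P(heads|C3) = 0.82.
Prior × likelihood for each source: 0.12·0.64=0.07680, 0.75·0.26=0.1950, 0.13·0.82=0.1066. Summing gives P(heads) = 0.37840.
P(Coin 1 | heads) = 0.07680 / 0.37840 = 0.203.

Posterior probability ≈ 0.203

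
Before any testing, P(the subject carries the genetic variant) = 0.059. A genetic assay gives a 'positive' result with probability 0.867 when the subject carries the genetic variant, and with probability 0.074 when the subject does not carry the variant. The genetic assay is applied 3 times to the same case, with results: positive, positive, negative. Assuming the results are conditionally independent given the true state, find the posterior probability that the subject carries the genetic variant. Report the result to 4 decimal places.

Posterior P(H) ≈ 0.5528

Let H be the event that the subject carries the genetic variant; start with P(H) = 0.059. P('positive'|H) = 0.867, P('positive'|¬H) = 0.074.
Update on result 1 ('positive'): P(H) ← 0.867·0.0590 / (0.867·0.0590 + 0.074·0.9410) = 0.051153/0.12079 = 0.4235.
Update on result 2 ('positive'): P(H) ← 0.867·0.4235 / (0.867·0.4235 + 0.074·0.5765) = 0.36717/0.40983 = 0.8959.
Update on result 3 ('negative'): P(H) ← 0.133·0.8959 / (0.133·0.8959 + 0.926·0.1041) = 0.11916/0.21555 = 0.5528.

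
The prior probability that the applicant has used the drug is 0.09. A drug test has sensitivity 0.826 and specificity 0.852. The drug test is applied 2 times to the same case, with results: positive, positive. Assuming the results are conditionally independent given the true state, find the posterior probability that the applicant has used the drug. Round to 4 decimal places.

Posterior P(H) ≈ 0.7549

With H the event that the applicant has used the drug, the joint likelihood of the observed sequence is P(data|H) = 0.826·0.826 = 0.68228 and P(data|¬H) = 0.148·0.148 = 0.021904.
Bayes: P(H|data) = 0.09·0.68228 / (0.09·0.68228 + 0.91·0.021904) = 0.061405/0.081337 = 0.7549.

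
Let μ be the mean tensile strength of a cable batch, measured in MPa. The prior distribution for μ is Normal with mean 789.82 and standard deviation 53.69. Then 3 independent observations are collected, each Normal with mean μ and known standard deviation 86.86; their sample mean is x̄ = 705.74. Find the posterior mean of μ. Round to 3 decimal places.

Prior precision 1/τ₀² = 1/53.69² = 0.00034691; data precision n/σ² = 3/86.86² = 0.00039763.
Posterior precision = 0.00034691 + 0.00039763 = 0.00074454.
Posterior mean = (0.00034691·789.82 + 0.00039763·705.74) / 0.00074454 = 744.916.

Posterior mean ≈ 744.916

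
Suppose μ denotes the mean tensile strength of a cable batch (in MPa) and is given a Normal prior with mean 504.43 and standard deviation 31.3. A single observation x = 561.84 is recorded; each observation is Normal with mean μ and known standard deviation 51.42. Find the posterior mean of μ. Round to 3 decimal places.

Posterior mean ≈ 519.951

With known σ, the Normal prior is conjugate. Weight on the data is w = (n/σ²)/(n/σ² + 1/τ₀²) = 0.00037821/(0.00037821+0.00102073) = 0.27036.
Posterior mean = w·x̄ + (1−w)·μ₀ = 0.27036·561.84 + 0.72964·504.43 = 519.951.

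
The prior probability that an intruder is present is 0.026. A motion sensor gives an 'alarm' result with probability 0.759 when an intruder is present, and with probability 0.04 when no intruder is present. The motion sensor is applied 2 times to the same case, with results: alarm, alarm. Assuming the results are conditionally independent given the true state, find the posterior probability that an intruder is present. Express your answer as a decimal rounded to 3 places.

Posterior P(H) ≈ 0.906

With H the event that an intruder is present, the joint likelihood of the observed sequence is P(data|H) = 0.759·0.759 = 0.57608 and P(data|¬H) = 0.04·0.04 = 0.0016000.
Bayes: P(H|data) = 0.026·0.57608 / (0.026·0.57608 + 0.974·0.0016000) = 0.014978/0.016537 = 0.9058.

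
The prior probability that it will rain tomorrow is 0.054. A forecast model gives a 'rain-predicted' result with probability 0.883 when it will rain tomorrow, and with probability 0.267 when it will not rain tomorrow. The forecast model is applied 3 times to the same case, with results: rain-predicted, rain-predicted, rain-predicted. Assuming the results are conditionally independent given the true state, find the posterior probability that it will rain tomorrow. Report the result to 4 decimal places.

Posterior P(H) ≈ 0.6737

With H the event that it will rain tomorrow, the joint likelihood of the observed sequence is P(data|H) = 0.883·0.883·0.883 = 0.68847 and P(data|¬H) = 0.267·0.267·0.267 = 0.019034.
Bayes: P(H|data) = 0.054·0.68847 / (0.054·0.68847 + 0.946·0.019034) = 0.037177/0.055183 = 0.6737.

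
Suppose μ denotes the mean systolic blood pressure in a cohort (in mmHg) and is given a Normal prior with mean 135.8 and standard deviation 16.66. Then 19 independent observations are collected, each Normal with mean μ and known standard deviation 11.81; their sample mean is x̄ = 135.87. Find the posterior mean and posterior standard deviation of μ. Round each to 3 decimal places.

Posterior mean ≈ 135.868; posterior SD ≈ 2.674

Prior precision 1/τ₀² = 1/16.66² = 0.00360288; data precision n/σ² = 19/11.81² = 0.136224.
Posterior precision = 0.00360288 + 0.136224 = 0.139827, giving posterior SD = 1/√0.139827 = 2.674.
Posterior mean = (0.00360288·135.8 + 0.136224·135.87) / 0.139827 = 135.868.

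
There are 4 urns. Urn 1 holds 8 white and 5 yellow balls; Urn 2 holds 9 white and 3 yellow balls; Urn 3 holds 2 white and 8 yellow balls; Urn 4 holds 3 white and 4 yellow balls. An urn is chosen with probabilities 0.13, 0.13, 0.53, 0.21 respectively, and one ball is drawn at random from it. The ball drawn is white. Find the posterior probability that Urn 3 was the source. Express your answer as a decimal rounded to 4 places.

P(white|Urn 1) = 0.6154; P(white|Urn 2) = 0.75; P(white|Urn 3) = 0.2; P(white|Urn 4) = 0.4286.
Prior × likelihood for each source: 0.13·0.6154=0.08000, 0.13·0.75=0.09750, 0.53·0.2=0.1060, 0.21·0.4286=0.09000. Summing gives P(white) = 0.37350.
P(Urn 3 | white) = 0.1060 / 0.37350 = 0.2838.

Posterior probability ≈ 0.2838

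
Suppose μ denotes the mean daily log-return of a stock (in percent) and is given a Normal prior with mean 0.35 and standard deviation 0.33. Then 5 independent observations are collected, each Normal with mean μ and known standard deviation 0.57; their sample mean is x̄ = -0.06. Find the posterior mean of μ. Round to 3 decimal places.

Posterior mean ≈ 0.093

Prior precision 1/τ₀² = 1/0.33² = 9.18274; data precision n/σ² = 5/0.57² = 15.3894.
Posterior precision = 9.18274 + 15.3894 = 24.5721.
Posterior mean = (9.18274·0.35 + 15.3894·-0.06) / 24.5721 = 0.093.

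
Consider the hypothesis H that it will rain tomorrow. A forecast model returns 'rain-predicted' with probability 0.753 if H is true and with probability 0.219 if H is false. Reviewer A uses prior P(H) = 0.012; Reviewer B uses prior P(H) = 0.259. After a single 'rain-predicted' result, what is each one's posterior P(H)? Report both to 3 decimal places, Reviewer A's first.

P('+'|H) = 0.753, P('+'|¬H) = 0.219.
Reviewer A: numerator 0.753·0.012 = 0.0090360; evidence = 0.0090360+0.219·0.988 = 0.22541; posterior = 0.040.
Reviewer B: numerator 0.753·0.259 = 0.19503; evidence = 0.19503+0.219·0.741 = 0.35731; posterior = 0.546.

Reviewer A: 0.040; Reviewer B: 0.546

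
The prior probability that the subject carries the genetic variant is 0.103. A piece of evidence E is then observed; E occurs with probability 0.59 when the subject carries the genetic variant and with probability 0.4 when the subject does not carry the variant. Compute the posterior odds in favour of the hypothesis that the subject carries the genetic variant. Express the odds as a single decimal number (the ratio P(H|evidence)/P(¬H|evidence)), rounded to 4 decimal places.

Prior odds = 0.103/(1−0.103) = 0.11483.
Likelihood ratio for E = 0.59/0.4 = 1.4750.
Posterior odds = prior odds × LR = 0.16937.

Posterior odds ≈ 0.1694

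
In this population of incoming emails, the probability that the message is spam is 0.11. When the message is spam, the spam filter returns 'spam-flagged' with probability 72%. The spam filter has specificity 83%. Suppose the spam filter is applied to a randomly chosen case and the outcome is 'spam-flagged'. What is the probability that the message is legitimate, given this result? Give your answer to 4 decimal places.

Write H for 'the message is spam'. Prior odds H:¬H = 0.11/0.89 = 0.12360. For the 'spam-flagged' outcome, the likelihood ratio is 0.72/0.17 = 4.2353.
Posterior odds = 0.12360 × 4.2353 = 0.52346, so P(H|E) = 0.52346/(1+0.52346) = 0.3436. Then P(¬H|E) = 1 − 0.3436 = 0.6564.

P(¬H | E) ≈ 0.6564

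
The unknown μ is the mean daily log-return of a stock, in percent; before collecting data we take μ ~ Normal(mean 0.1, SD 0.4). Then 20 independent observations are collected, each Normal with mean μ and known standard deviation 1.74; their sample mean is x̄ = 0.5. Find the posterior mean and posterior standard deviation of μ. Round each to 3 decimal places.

Posterior mean ≈ 0.306; posterior SD ≈ 0.279

With known σ, the Normal prior is conjugate. Weight on the data is w = (n/σ²)/(n/σ² + 1/τ₀²) = 6.60589/(6.60589+6.25000) = 0.51384.
Posterior mean = w·x̄ + (1−w)·μ₀ = 0.51384·0.5 + 0.48616·0.1 = 0.306. Posterior variance = 1/(6.60589+6.25000) = 0.0777853, so SD = 0.279.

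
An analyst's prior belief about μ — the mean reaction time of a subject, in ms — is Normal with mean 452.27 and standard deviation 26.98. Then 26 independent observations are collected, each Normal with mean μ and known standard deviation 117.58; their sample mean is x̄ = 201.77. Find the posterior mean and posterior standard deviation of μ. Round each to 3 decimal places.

Prior precision 1/τ₀² = 1/26.98² = 0.00137378; data precision n/σ² = 26/117.58² = 0.00188064.
Posterior precision = 0.00137378 + 0.00188064 = 0.00325442, giving posterior SD = 1/√0.00325442 = 17.529.
Posterior mean = (0.00137378·452.27 + 0.00188064·201.77) / 0.00325442 = 307.513.

Posterior mean ≈ 307.513; posterior SD ≈ 17.529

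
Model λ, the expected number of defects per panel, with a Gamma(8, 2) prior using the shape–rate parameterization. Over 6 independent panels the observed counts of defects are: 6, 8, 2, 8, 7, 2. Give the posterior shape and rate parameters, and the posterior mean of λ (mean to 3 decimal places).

Posterior: Gamma(shape=41, rate=8); mean ≈ 5.125

The Poisson likelihood adds the total count to the shape and the number of exposure periods to the rate. Here ∑xᵢ = 33 and n = 6, so shape 8→41 and rate 2→8.
Posterior mean = shape/rate = 41/8 = 5.125.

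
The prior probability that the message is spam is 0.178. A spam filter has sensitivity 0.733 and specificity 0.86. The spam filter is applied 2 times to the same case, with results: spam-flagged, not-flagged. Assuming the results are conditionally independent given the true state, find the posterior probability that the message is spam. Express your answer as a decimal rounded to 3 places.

Posterior P(H) ≈ 0.260

Let H be the event that the message is spam; start with P(H) = 0.178. P('spam-flagged'|H) = 0.733, P('spam-flagged'|¬H) = 0.14.
Update on result 1 ('spam-flagged'): P(H) ← 0.733·0.1780 / (0.733·0.1780 + 0.14·0.8220) = 0.13047/0.24555 = 0.5313.
Update on result 2 ('not-flagged'): P(H) ← 0.267·0.5313 / (0.267·0.5313 + 0.86·0.4687) = 0.14187/0.54491 = 0.2604.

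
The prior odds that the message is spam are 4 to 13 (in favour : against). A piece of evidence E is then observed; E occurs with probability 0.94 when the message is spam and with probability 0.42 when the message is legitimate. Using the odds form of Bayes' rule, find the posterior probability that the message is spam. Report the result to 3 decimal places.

Prior odds = 4/13 = 0.30769. In log-odds, ln(0.30769) = -1.1787.
Add log likelihood ratio: ln(2.2381) = 0.80563.
Posterior log-odds = -0.37303, so posterior odds = exp(-0.37303) = 0.68864. Converting, P(H|E) = 0.68864/1.6886 = 0.408.

Posterior probability ≈ 0.408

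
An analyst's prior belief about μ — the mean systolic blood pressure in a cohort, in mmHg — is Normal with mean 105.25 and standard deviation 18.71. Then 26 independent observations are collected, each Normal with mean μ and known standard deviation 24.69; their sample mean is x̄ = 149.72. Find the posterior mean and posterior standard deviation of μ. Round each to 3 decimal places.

Prior precision 1/τ₀² = 1/18.71² = 0.00285662; data precision n/σ² = 26/24.69² = 0.0426512.
Posterior precision = 0.00285662 + 0.0426512 = 0.0455078, giving posterior SD = 1/√0.0455078 = 4.688.
Posterior mean = (0.00285662·105.25 + 0.0426512·149.72) / 0.0455078 = 146.929.

Posterior mean ≈ 146.929; posterior SD ≈ 4.688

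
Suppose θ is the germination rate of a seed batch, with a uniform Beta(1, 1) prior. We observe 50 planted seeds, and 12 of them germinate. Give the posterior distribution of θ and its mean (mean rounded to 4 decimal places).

Posterior: Beta(13, 39); mean ≈ 0.2500

Observing 12 successes and 38 failures updates Beta(1, 1) by adding the success and failure counts to the two shape parameters: α = 1+12 = 13, β = 1+38 = 39.
E[θ | data] = 13/(13+39) = 0.2500.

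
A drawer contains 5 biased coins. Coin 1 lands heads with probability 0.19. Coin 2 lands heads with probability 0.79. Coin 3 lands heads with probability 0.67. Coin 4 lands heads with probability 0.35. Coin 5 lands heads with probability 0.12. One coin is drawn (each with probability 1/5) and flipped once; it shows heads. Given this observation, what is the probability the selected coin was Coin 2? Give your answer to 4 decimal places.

P(heads|C1) = 0.19; P(heads|C2) = 0.79; P(heads|C3) = 0.67; P(heads|C4) = 0.35; P(heads|C5) = 0.12.
Prior × likelihood for each source: 0.2·0.19=0.03800, 0.2·0.79=0.1580, 0.2·0.67=0.1340, 0.2·0.35=0.07000, 0.2·0.12=0.02400. Summing gives P(heads) = 0.42400.
P(Coin 2 | heads) = 0.1580 / 0.42400 = 0.3726.

Posterior probability ≈ 0.3726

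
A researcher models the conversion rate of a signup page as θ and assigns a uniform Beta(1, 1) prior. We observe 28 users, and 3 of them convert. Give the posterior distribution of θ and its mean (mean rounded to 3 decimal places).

Observing 3 successes and 25 failures updates Beta(1, 1) by adding the success and failure counts to the two shape parameters: α = 1+3 = 4, β = 1+25 = 26.
Posterior mean = α/(α+β) = 4/30 = 0.133.

Posterior: Beta(4, 26); mean ≈ 0.133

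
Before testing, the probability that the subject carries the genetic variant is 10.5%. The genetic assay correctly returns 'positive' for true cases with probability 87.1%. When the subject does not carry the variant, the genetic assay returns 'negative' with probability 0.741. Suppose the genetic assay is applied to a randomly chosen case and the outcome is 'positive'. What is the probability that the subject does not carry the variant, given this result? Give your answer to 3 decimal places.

P(¬H | E) ≈ 0.717

Write H for 'the subject carries the genetic variant'. Prior odds H:¬H = 0.105/0.895 = 0.11732. For the 'positive' outcome, the likelihood ratio is 0.871/0.259 = 3.3629.
Posterior odds = 0.11732 × 3.3629 = 0.39453, so P(H|E) = 0.39453/(1+0.39453) = 0.283. Then P(¬H|E) = 1 − 0.283 = 0.717.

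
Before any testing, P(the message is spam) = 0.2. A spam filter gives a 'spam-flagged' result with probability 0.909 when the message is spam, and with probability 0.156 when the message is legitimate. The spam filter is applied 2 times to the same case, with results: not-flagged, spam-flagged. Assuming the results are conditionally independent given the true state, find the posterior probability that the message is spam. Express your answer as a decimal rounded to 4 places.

Let H be the event that the message is spam; start with P(H) = 0.2. P('spam-flagged'|H) = 0.909, P('spam-flagged'|¬H) = 0.156.
Update on result 1 ('not-flagged'): P(H) ← 0.091·0.2000 / (0.091·0.2000 + 0.844·0.8000) = 0.018200/0.69340 = 0.0262.
Update on result 2 ('spam-flagged'): P(H) ← 0.909·0.0262 / (0.909·0.0262 + 0.156·0.9738) = 0.023859/0.17576 = 0.1357.

Posterior P(H) ≈ 0.1357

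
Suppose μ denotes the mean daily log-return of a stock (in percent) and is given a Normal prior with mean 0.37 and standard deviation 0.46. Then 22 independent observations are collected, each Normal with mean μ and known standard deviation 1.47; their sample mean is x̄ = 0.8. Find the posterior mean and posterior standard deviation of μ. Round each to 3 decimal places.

With known σ, the Normal prior is conjugate. Weight on the data is w = (n/σ²)/(n/σ² + 1/τ₀²) = 10.1809/(10.1809+4.72590) = 0.68297.
Posterior mean = w·x̄ + (1−w)·μ₀ = 0.68297·0.8 + 0.31703·0.37 = 0.664. Posterior variance = 1/(10.1809+4.72590) = 0.0670833, so SD = 0.259.

Posterior mean ≈ 0.664; posterior SD ≈ 0.259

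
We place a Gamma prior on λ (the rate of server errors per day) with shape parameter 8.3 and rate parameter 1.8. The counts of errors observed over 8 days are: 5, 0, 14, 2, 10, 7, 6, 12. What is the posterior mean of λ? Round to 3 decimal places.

Posterior mean ≈ 6.561

Total count ∑xᵢ = 56 over n = 8 days.
Gamma is conjugate to the Poisson likelihood: posterior is Gamma(shape = 8.3+56 = 64.3, rate = 1.8+8 = 9.8).
E[λ | data] = 64.3/9.8 = 6.561.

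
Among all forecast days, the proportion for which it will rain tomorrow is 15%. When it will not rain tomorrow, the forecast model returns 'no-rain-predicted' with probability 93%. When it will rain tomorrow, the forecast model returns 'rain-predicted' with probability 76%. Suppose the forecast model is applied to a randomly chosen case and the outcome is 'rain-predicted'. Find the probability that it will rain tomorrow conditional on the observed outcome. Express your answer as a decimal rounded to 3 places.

P(H | E) ≈ 0.657

Let H be the event that it will rain tomorrow. P(H) = 0.15, so P(¬H) = 0.85. With E the 'rain-predicted' result, P(E|H) = 0.76 and P(E|¬H) = 0.07.
P(E) = 0.76·0.15 + 0.07·0.85 = 0.11400 + 0.059500 = 0.17350.
By Bayes' theorem, P(H|E) = 0.11400 / 0.17350 = 0.657.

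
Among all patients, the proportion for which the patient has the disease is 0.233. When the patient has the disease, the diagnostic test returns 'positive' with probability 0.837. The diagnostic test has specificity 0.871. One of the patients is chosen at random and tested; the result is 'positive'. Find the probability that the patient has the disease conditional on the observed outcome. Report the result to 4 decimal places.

Let H be the event that the patient has the disease. P(H) = 0.233, so P(¬H) = 0.767. With E the 'positive' result, P(E|H) = 0.837 and P(E|¬H) = 0.129.
P(E) = 0.837·0.233 + 0.129·0.767 = 0.19502 + 0.098943 = 0.29396.
By Bayes' theorem, P(H|E) = 0.19502 / 0.29396 = 0.6634.

P(H | E) ≈ 0.6634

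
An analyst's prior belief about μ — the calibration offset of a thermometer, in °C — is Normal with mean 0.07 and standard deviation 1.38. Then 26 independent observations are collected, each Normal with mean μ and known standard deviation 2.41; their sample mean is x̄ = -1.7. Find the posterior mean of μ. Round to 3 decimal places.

With known σ, the Normal prior is conjugate. Weight on the data is w = (n/σ²)/(n/σ² + 1/τ₀²) = 4.47651/(4.47651+0.525100) = 0.89501.
Posterior mean = w·x̄ + (1−w)·μ₀ = 0.89501·-1.7 + 0.10499·0.07 = -1.514.

Posterior mean ≈ -1.514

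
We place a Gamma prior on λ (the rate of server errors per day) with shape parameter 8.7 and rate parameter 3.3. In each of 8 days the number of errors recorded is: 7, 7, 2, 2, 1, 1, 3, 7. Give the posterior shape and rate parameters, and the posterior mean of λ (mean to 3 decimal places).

The Poisson likelihood adds the total count to the shape and the number of exposure periods to the rate. Here ∑xᵢ = 30 and n = 8, so shape 8.7→38.7 and rate 3.3→11.3.
E[λ | data] = 38.7/11.3 = 3.425.

Posterior: Gamma(shape=38.7, rate=11.3); mean ≈ 3.425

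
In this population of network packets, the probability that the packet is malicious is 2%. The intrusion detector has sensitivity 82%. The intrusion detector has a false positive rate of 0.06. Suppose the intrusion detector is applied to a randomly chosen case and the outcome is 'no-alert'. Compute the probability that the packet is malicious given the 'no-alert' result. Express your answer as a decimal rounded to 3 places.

P(H | E) ≈ 0.004

Let H be the event that the packet is malicious. P(H) = 0.02, so P(¬H) = 0.98. With E the 'no-alert' result, P(E|H) = 0.18 and P(E|¬H) = 0.94.
P(E) = 0.18·0.02 + 0.94·0.98 = 0.0036000 + 0.92120 = 0.92480.
By Bayes' theorem, P(H|E) = 0.0036000 / 0.92480 = 0.004.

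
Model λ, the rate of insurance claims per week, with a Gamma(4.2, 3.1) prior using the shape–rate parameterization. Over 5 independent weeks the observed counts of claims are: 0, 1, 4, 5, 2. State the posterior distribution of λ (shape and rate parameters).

The Poisson likelihood adds the total count to the shape and the number of exposure periods to the rate. Here ∑xᵢ = 12 and n = 5, so shape 4.2→16.2 and rate 3.1→8.1.

Posterior: Gamma(shape=16.2, rate=8.1)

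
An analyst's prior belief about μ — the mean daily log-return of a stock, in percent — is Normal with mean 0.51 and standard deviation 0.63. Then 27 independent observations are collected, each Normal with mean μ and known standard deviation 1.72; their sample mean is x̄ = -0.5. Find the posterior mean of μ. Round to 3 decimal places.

Posterior mean ≈ -0.281

Prior precision 1/τ₀² = 1/0.63² = 2.51953; data precision n/σ² = 27/1.72² = 9.12655.
Posterior precision = 2.51953 + 9.12655 = 11.6461.
Posterior mean = (2.51953·0.51 + 9.12655·-0.5) / 11.6461 = -0.281.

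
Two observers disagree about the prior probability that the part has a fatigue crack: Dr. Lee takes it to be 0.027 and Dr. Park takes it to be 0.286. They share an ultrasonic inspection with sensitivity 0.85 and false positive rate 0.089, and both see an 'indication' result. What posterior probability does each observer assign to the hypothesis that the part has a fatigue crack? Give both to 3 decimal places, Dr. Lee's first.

The likelihood ratio for an 'indication' result is 0.85/0.089 = 9.5506.
Dr. Lee: prior odds 0.027/0.973 = 0.027749; posterior odds 0.26502; posterior probability 0.209.
Dr. Park: prior odds 0.286/0.714 = 0.40056; posterior odds 3.8256; posterior probability 0.793.

Dr. Lee: 0.209; Dr. Park: 0.793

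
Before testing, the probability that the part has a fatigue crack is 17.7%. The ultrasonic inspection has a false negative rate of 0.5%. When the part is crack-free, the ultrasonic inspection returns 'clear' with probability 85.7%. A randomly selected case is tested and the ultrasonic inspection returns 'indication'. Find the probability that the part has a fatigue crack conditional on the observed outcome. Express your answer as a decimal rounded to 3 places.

P(H | E) ≈ 0.599

Write H for 'the part has a fatigue crack'. Prior odds H:¬H = 0.177/0.823 = 0.21507. For the 'indication' outcome, the likelihood ratio is 0.995/0.143 = 6.9580.
Posterior odds = 0.21507 × 6.9580 = 1.4964, so P(H|E) = 1.4964/(1+1.4964) = 0.599.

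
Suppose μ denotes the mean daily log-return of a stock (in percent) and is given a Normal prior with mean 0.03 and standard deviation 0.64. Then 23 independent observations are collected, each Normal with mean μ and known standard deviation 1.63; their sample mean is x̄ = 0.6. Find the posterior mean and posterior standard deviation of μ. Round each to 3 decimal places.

Prior precision 1/τ₀² = 1/0.64² = 2.44141; data precision n/σ² = 23/1.63² = 8.65671.
Posterior precision = 2.44141 + 8.65671 = 11.0981, giving posterior SD = 1/√11.0981 = 0.300.
Posterior mean = (2.44141·0.03 + 8.65671·0.6) / 11.0981 = 0.475.

Posterior mean ≈ 0.475; posterior SD ≈ 0.300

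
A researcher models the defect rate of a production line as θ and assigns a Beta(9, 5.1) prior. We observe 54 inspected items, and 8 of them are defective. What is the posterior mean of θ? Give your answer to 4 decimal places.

Posterior mean ≈ 0.2496

Observing 8 successes and 46 failures updates Beta(9, 5.1) by adding the success and failure counts to the two shape parameters: α = 9+8 = 17, β = 5.1+46 = 51.1.
E[θ | data] = 17/(17+51.1) = 0.2496.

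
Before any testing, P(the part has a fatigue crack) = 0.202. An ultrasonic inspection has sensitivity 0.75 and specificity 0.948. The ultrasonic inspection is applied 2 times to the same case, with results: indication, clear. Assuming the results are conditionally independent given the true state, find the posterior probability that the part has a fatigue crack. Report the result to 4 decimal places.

Posterior P(H) ≈ 0.4905

With H the event that the part has a fatigue crack, the joint likelihood of the observed sequence is P(data|H) = 0.75·0.25 = 0.18750 and P(data|¬H) = 0.052·0.948 = 0.049296.
Bayes: P(H|data) = 0.202·0.18750 / (0.202·0.18750 + 0.798·0.049296) = 0.037875/0.077213 = 0.4905.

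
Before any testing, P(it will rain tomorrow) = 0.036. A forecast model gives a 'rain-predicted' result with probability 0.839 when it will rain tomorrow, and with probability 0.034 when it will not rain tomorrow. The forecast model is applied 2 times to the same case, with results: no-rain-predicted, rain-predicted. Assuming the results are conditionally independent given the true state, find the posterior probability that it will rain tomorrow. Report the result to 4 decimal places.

Posterior P(H) ≈ 0.1331

Let H be the event that it will rain tomorrow; start with P(H) = 0.036. P('rain-predicted'|H) = 0.839, P('rain-predicted'|¬H) = 0.034.
Update on result 1 ('no-rain-predicted'): P(H) ← 0.161·0.0360 / (0.161·0.0360 + 0.966·0.9640) = 0.0057960/0.93702 = 0.0062.
Update on result 2 ('rain-predicted'): P(H) ← 0.839·0.0062 / (0.839·0.0062 + 0.034·0.9938) = 0.0051897/0.038979 = 0.1331.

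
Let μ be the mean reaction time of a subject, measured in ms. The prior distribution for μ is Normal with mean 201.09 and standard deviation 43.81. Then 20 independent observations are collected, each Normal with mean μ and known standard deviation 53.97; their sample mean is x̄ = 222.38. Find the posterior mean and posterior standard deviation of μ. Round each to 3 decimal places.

Prior precision 1/τ₀² = 1/43.81² = 0.00052102; data precision n/σ² = 20/53.97² = 0.00686634.
Posterior precision = 0.00052102 + 0.00686634 = 0.00738736, giving posterior SD = 1/√0.00738736 = 11.635.
Posterior mean = (0.00052102·201.09 + 0.00686634·222.38) / 0.00738736 = 220.878.

Posterior mean ≈ 220.878; posterior SD ≈ 11.635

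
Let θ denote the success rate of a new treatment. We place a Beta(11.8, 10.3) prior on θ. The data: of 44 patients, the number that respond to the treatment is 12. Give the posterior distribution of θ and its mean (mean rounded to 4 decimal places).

Observing 12 successes and 32 failures updates Beta(11.8, 10.3) by adding the success and failure counts to the two shape parameters: α = 11.8+12 = 23.8, β = 10.3+32 = 42.3.
E[θ | data] = 23.8/(23.8+42.3) = 0.3601.

Posterior: Beta(23.8, 42.3); mean ≈ 0.3601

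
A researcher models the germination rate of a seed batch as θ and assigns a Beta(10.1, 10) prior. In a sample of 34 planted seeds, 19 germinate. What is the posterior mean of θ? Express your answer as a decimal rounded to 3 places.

Posterior mean ≈ 0.538

Observing 19 successes and 15 failures updates Beta(10.1, 10) by adding the success and failure counts to the two shape parameters: α = 10.1+19 = 29.1, β = 10+15 = 25.
E[θ | data] = 29.1/(29.1+25) = 0.538.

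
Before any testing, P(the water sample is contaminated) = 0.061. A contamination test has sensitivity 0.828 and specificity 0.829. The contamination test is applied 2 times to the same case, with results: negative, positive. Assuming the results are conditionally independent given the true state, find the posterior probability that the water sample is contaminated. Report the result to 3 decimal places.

With H the event that the water sample is contaminated, the joint likelihood of the observed sequence is P(data|H) = 0.172·0.828 = 0.14242 and P(data|¬H) = 0.829·0.171 = 0.14176.
Bayes: P(H|data) = 0.061·0.14242 / (0.061·0.14242 + 0.939·0.14176) = 0.0086874/0.14180 = 0.0613.

Posterior P(H) ≈ 0.061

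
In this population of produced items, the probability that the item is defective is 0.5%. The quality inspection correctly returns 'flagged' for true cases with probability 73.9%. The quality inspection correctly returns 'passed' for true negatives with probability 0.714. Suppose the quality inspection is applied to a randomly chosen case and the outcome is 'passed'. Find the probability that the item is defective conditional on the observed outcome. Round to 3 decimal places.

P(H | E) ≈ 0.002

Let H be the event that the item is defective. P(H) = 0.005, so P(¬H) = 0.995. With E the 'passed' result, P(E|H) = 0.261 and P(E|¬H) = 0.714.
P(E) = 0.261·0.005 + 0.714·0.995 = 0.0013050 + 0.71043 = 0.71174.
By Bayes' theorem, P(H|E) = 0.0013050 / 0.71174 = 0.002.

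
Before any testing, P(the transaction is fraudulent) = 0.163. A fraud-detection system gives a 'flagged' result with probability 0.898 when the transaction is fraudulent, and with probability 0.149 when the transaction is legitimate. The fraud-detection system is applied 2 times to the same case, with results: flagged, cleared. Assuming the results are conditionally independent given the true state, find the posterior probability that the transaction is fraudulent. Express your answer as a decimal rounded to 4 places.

Posterior P(H) ≈ 0.1233

With H the event that the transaction is fraudulent, the joint likelihood of the observed sequence is P(data|H) = 0.898·0.102 = 0.091596 and P(data|¬H) = 0.149·0.851 = 0.12680.
Bayes: P(H|data) = 0.163·0.091596 / (0.163·0.091596 + 0.837·0.12680) = 0.014930/0.12106 = 0.1233.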